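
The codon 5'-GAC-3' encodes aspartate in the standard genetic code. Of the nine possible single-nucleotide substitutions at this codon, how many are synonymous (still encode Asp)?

Position 1: none → 0 synonymous.
Position 2: none → 0 synonymous.
Position 3: GAT → 1 synonymous.
Total: 0 + 0 + 1 = 1.

1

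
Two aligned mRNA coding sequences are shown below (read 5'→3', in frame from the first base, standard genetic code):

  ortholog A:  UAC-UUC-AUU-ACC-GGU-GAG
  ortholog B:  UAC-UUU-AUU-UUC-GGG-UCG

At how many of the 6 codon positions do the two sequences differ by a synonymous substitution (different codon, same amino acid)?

2

Codon 1: UAC Tyr / UAC Tyr — identical.
Codon 2: UUC Phe / UUU Phe — synonymous.
Codon 3: AUU Ile / AUU Ile — identical.
Codon 4: ACC Thr / UUC Phe — nonsynonymous.
Codon 5: GGU Gly / GGG Gly — synonymous.
Codon 6: GAG Glu / UCG Ser — nonsynonymous.
Synonymous differences: 2.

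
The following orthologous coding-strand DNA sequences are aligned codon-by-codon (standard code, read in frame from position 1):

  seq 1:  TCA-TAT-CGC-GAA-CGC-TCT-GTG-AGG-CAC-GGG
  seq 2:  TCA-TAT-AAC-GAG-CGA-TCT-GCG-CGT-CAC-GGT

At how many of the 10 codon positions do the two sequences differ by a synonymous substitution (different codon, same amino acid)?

Codon 1: TCA Ser / TCA Ser — identical.
Codon 2: TAT Tyr / TAT Tyr — identical.
Codon 3: CGC Arg / AAC Asn — nonsynonymous.
Codon 4: GAA Glu / GAG Glu — synonymous.
Codon 5: CGC Arg / CGA Arg — synonymous.
Codon 6: TCT Ser / TCT Ser — identical.
Codon 7: GTG Val / GCG Ala — nonsynonymous.
Codon 8: AGG Arg / CGT Arg — synonymous.
Codon 9: CAC His / CAC His — identical.
Codon 10: GGG Gly / GGT Gly — synonymous.
Synonymous differences: 4.

4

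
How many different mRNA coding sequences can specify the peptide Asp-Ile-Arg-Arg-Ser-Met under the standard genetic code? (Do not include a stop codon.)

1296

Asp: 2 codons.
Ile: 3 codons.
Arg: 6 codons.
Arg: 6 codons.
Ser: 6 codons.
Met: 1 codon.
2 × 3 × 6 × 6 × 6 × 1 = 1296.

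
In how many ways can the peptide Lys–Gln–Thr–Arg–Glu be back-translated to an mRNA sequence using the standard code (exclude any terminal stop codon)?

Lys: 2 codons.
Gln: 2 codons.
Thr: 4 codons.
Arg: 6 codons.
Glu: 2 codons.
2 × 2 × 4 × 6 × 2 = 192.

192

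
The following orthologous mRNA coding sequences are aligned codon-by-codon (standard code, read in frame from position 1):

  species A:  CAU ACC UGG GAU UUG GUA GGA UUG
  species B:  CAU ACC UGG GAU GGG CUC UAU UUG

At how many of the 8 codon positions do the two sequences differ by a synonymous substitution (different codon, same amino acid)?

Codon 1: CAU His / CAU His — identical.
Codon 2: ACC Thr / ACC Thr — identical.
Codon 3: UGG Trp / UGG Trp — identical.
Codon 4: GAU Asp / GAU Asp — identical.
Codon 5: UUG Leu / GGG Gly — nonsynonymous.
Codon 6: GUA Val / CUC Leu — nonsynonymous.
Codon 7: GGA Gly / UAU Tyr — nonsynonymous.
Codon 8: UUG Leu / UUG Leu — identical.
Synonymous differences: 0.

0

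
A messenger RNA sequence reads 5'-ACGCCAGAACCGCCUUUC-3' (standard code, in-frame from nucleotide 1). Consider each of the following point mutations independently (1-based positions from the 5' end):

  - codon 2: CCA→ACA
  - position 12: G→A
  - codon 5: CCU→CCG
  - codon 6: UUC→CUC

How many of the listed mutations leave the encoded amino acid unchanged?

2

Codon 2: CCA (Pro) → ACA (Thr) — missense.
Codon 4: CCG (Pro) → CCA (Pro) — synonymous.
Codon 5: CCU (Pro) → CCG (Pro) — synonymous.
Codon 6: UUC (Phe) → CUC (Leu) — missense.
Synonymous: 2 of 4.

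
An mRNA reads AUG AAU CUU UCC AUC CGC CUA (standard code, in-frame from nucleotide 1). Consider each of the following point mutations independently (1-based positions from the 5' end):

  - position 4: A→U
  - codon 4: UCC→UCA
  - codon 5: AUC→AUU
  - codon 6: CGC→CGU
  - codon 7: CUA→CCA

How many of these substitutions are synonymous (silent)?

Codon 2: AAU (Asn) → UAU (Tyr) — missense.
Codon 4: UCC (Ser) → UCA (Ser) — synonymous.
Codon 5: AUC (Ile) → AUU (Ile) — synonymous.
Codon 6: CGC (Arg) → CGU (Arg) — synonymous.
Codon 7: CUA (Leu) → CCA (Pro) — missense.
Synonymous: 3 of 5.

3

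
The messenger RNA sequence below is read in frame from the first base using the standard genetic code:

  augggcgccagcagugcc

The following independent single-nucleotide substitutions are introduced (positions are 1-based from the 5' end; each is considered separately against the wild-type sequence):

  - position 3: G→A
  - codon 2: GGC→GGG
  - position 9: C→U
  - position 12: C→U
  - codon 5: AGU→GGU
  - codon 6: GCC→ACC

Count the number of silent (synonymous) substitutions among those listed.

3

Codon 1: AUG (Met) → AUA (Ile) — missense.
Codon 2: GGC (Gly) → GGG (Gly) — synonymous.
Codon 3: GCC (Ala) → GCU (Ala) — synonymous.
Codon 4: AGC (Ser) → AGU (Ser) — synonymous.
Codon 5: AGU (Ser) → GGU (Gly) — missense.
Codon 6: GCC (Ala) → ACC (Thr) — missense.
Synonymous: 3 of 6.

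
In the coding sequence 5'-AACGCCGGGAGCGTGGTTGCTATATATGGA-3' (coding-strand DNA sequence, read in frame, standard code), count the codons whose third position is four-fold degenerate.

Codon 1 AAC (Asn): third position 2-fold.
Codon 2 GCC (Ala): third position 4-fold.
Codon 3 GGG (Gly): third position 4-fold.
Codon 4 AGC (Ser): third position 2-fold.
Codon 5 GTG (Val): third position 4-fold.
Codon 6 GTT (Val): third position 4-fold.
Codon 7 GCT (Ala): third position 4-fold.
Codon 8 ATA (Ile): third position 3-fold.
Codon 9 TAT (Tyr): third position 2-fold.
Codon 10 GGA (Gly): third position 4-fold.
Four-fold degenerate third positions: 6.

6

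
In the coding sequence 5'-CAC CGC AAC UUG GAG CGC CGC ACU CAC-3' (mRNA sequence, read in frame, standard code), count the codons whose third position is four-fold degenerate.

Codon 1 CAC (His): third position 2-fold.
Codon 2 CGC (Arg): third position 4-fold.
Codon 3 AAC (Asn): third position 2-fold.
Codon 4 UUG (Leu): third position 2-fold.
Codon 5 GAG (Glu): third position 2-fold.
Codon 6 CGC (Arg): third position 4-fold.
Codon 7 CGC (Arg): third position 4-fold.
Codon 8 ACU (Thr): third position 4-fold.
Codon 9 CAC (His): third position 2-fold.
Four-fold degenerate third positions: 4.

4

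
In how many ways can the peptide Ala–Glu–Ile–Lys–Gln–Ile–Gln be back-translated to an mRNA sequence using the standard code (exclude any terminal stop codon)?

576

Ala: 4 codons.
Glu: 2 codons.
Ile: 3 codons.
Lys: 2 codons.
Gln: 2 codons.
Ile: 3 codons.
Gln: 2 codons.
4 × 2 × 3 × 2 × 2 × 3 × 2 = 576.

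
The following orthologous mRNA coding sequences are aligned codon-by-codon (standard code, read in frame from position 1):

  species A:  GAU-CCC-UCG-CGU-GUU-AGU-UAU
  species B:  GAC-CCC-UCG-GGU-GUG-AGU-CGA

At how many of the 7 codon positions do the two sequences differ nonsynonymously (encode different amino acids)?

2

Codon 1: GAU Asp / GAC Asp — synonymous.
Codon 2: CCC Pro / CCC Pro — identical.
Codon 3: UCG Ser / UCG Ser — identical.
Codon 4: CGU Arg / GGU Gly — nonsynonymous.
Codon 5: GUU Val / GUG Val — synonymous.
Codon 6: AGU Ser / AGU Ser — identical.
Codon 7: UAU Tyr / CGA Arg — nonsynonymous.
Nonsynonymous differences: 2.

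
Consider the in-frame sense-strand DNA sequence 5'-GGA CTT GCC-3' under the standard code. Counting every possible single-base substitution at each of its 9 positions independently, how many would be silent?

Codon 1 (GGA, Gly): 3 synonymous substitutions.
Codon 2 (CTT, Leu): 3 synonymous substitutions.
Codon 3 (GCC, Ala): 3 synonymous substitutions.
Total: 3 + 3 + 3 = 9.

9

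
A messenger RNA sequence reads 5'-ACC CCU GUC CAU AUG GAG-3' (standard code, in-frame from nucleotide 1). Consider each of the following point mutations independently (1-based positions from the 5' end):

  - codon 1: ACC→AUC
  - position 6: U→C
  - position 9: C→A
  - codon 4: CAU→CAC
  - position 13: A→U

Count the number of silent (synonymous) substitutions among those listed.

3

Codon 1: ACC (Thr) → AUC (Ile) — missense.
Codon 2: CCU (Pro) → CCC (Pro) — synonymous.
Codon 3: GUC (Val) → GUA (Val) — synonymous.
Codon 4: CAU (His) → CAC (His) — synonymous.
Codon 5: AUG (Met) → UUG (Leu) — missense.
Synonymous: 3 of 5.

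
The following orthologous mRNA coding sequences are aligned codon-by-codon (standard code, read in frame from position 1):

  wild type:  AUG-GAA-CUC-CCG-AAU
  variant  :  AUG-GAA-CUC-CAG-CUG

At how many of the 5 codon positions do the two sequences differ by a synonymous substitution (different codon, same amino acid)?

0

Codon 1: AUG Met / AUG Met — identical.
Codon 2: GAA Glu / GAA Glu — identical.
Codon 3: CUC Leu / CUC Leu — identical.
Codon 4: CCG Pro / CAG Gln — nonsynonymous.
Codon 5: AAU Asn / CUG Leu — nonsynonymous.
Synonymous differences: 0.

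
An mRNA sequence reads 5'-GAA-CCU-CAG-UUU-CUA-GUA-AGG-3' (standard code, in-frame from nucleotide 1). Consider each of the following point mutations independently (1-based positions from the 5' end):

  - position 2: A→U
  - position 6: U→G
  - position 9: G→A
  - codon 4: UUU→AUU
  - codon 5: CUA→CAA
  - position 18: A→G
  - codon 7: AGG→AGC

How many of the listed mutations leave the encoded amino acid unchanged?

3

Codon 1: GAA (Glu) → GUA (Val) — missense.
Codon 2: CCU (Pro) → CCG (Pro) — synonymous.
Codon 3: CAG (Gln) → CAA (Gln) — synonymous.
Codon 4: UUU (Phe) → AUU (Ile) — missense.
Codon 5: CUA (Leu) → CAA (Gln) — missense.
Codon 6: GUA (Val) → GUG (Val) — synonymous.
Codon 7: AGG (Arg) → AGC (Ser) — missense.
Synonymous: 3 of 7.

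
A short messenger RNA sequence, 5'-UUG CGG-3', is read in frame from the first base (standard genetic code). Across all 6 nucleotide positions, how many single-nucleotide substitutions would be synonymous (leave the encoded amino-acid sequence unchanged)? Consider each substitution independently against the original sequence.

Codon 1 (UUG, Leu): 2 synonymous substitutions.
Codon 2 (CGG, Arg): 4 synonymous substitutions.
Total: 2 + 4 = 6.

6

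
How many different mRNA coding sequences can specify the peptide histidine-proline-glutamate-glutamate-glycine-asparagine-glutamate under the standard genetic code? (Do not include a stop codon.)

512

His: 2 codons.
Pro: 4 codons.
Glu: 2 codons.
Glu: 2 codons.
Gly: 4 codons.
Asn: 2 codons.
Glu: 2 codons.
2 × 4 × 2 × 2 × 4 × 2 × 2 = 512.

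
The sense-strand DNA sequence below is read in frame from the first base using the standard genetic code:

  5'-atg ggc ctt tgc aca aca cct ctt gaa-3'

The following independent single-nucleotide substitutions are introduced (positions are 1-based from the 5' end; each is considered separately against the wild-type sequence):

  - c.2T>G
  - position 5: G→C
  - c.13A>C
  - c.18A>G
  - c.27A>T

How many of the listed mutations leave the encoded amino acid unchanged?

Codon 1: ATG (Met) → AGG (Arg) — missense.
Codon 2: GGC (Gly) → GCC (Ala) — missense.
Codon 5: ACA (Thr) → CCA (Pro) — missense.
Codon 6: ACA (Thr) → ACG (Thr) — synonymous.
Codon 9: GAA (Glu) → GAT (Asp) — missense.
Synonymous: 1 of 5.

1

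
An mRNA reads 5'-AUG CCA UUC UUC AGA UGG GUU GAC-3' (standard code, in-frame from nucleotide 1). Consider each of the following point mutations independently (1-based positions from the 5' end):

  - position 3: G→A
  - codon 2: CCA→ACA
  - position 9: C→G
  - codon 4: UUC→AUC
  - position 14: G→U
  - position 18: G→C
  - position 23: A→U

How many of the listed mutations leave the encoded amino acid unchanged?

0

Codon 1: AUG (Met) → AUA (Ile) — missense.
Codon 2: CCA (Pro) → ACA (Thr) — missense.
Codon 3: UUC (Phe) → UUG (Leu) — missense.
Codon 4: UUC (Phe) → AUC (Ile) — missense.
Codon 5: AGA (Arg) → AUA (Ile) — missense.
Codon 6: UGG (Trp) → UGC (Cys) — missense.
Codon 8: GAC (Asp) → GUC (Val) — missense.
Synonymous: 0 of 7.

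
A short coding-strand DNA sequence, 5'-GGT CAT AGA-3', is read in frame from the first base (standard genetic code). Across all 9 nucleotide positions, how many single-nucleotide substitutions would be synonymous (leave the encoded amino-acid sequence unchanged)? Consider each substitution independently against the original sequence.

Codon 1 (GGT, Gly): 3 synonymous substitutions.
Codon 2 (CAT, His): 1 synonymous substitution.
Codon 3 (AGA, Arg): 2 synonymous substitutions.
Total: 3 + 1 + 2 = 6.

6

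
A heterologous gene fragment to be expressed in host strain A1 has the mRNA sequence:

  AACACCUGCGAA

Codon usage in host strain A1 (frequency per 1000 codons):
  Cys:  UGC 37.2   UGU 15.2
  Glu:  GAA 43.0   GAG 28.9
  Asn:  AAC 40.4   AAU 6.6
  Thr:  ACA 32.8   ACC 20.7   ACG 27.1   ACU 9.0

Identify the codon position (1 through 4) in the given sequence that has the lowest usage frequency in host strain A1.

2

Codon 1 AAC (Asn): 40.4 per 1000.
Codon 2 ACC (Thr): 20.7 per 1000.
Codon 3 UGC (Cys): 37.2 per 1000.
Codon 4 GAA (Glu): 43.0 per 1000.
Lowest frequency is 20.7 at codon 2.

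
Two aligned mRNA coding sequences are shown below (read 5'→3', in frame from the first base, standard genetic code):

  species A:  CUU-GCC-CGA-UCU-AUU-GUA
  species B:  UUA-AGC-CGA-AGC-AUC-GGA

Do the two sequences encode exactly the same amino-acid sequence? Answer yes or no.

Codon 1: CUU Leu / UUA Leu — synonymous.
Codon 2: GCC Ala / AGC Ser — nonsynonymous.
Codon 3: CGA Arg / CGA Arg — identical.
Codon 4: UCU Ser / AGC Ser — synonymous.
Codon 5: AUU Ile / AUC Ile — synonymous.
Codon 6: GUA Val / GGA Gly — nonsynonymous.
Nonsynonymous differences: 2 → different protein.

no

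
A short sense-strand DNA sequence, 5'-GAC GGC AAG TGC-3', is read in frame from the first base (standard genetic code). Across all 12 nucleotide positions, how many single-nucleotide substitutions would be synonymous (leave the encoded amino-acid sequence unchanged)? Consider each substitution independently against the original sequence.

6

Codon 1 (GAC, Asp): 1 synonymous substitution.
Codon 2 (GGC, Gly): 3 synonymous substitutions.
Codon 3 (AAG, Lys): 1 synonymous substitution.
Codon 4 (TGC, Cys): 1 synonymous substitution.
Total: 1 + 3 + 1 + 1 = 6.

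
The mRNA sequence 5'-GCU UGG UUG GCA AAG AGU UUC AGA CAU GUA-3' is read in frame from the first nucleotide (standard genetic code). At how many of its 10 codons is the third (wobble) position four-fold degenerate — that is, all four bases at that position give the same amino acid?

Codon 1 GCU (Ala): third position 4-fold.
Codon 2 UGG (Trp): third position 1-fold.
Codon 3 UUG (Leu): third position 2-fold.
Codon 4 GCA (Ala): third position 4-fold.
Codon 5 AAG (Lys): third position 2-fold.
Codon 6 AGU (Ser): third position 2-fold.
Codon 7 UUC (Phe): third position 2-fold.
Codon 8 AGA (Arg): third position 2-fold.
Codon 9 CAU (His): third position 2-fold.
Codon 10 GUA (Val): third position 4-fold.
Four-fold degenerate third positions: 3.

3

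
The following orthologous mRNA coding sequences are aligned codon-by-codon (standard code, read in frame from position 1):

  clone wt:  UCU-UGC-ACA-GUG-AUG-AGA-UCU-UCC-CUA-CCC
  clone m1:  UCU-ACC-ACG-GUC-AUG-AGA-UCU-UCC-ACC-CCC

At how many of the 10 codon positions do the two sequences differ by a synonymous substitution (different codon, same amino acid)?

Codon 1: UCU Ser / UCU Ser — identical.
Codon 2: UGC Cys / ACC Thr — nonsynonymous.
Codon 3: ACA Thr / ACG Thr — synonymous.
Codon 4: GUG Val / GUC Val — synonymous.
Codon 5: AUG Met / AUG Met — identical.
Codon 6: AGA Arg / AGA Arg — identical.
Codon 7: UCU Ser / UCU Ser — identical.
Codon 8: UCC Ser / UCC Ser — identical.
Codon 9: CUA Leu / ACC Thr — nonsynonymous.
Codon 10: CCC Pro / CCC Pro — identical.
Synonymous differences: 2.

2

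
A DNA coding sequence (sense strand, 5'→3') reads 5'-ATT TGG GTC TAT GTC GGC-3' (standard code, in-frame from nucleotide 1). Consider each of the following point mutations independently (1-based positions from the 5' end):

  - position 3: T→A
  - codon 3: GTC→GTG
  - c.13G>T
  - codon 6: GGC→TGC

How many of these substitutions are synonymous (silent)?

2

Codon 1: ATT (Ile) → ATA (Ile) — synonymous.
Codon 3: GTC (Val) → GTG (Val) — synonymous.
Codon 5: GTC (Val) → TTC (Phe) — missense.
Codon 6: GGC (Gly) → TGC (Cys) — missense.
Synonymous: 2 of 4.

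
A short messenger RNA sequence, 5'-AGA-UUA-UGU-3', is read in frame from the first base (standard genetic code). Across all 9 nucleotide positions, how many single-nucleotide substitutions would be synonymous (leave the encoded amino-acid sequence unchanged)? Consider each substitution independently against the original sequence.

5

Codon 1 (AGA, Arg): 2 synonymous substitutions.
Codon 2 (UUA, Leu): 2 synonymous substitutions.
Codon 3 (UGU, Cys): 1 synonymous substitution.
Total: 2 + 2 + 1 = 5.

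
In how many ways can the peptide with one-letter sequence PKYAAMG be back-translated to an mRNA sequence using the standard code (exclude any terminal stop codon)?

1024

Pro: 4 codons.
Lys: 2 codons.
Tyr: 2 codons.
Ala: 4 codons.
Ala: 4 codons.
Met: 1 codon.
Gly: 4 codons.
4 × 2 × 2 × 4 × 4 × 1 × 4 = 1024.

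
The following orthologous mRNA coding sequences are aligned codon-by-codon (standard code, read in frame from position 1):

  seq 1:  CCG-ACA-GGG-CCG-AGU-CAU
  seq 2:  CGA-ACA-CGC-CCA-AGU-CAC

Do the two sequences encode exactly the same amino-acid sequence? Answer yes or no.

no

Codon 1: CCG Pro / CGA Arg — nonsynonymous.
Codon 2: ACA Thr / ACA Thr — identical.
Codon 3: GGG Gly / CGC Arg — nonsynonymous.
Codon 4: CCG Pro / CCA Pro — synonymous.
Codon 5: AGU Ser / AGU Ser — identical.
Codon 6: CAU His / CAC His — synonymous.
Nonsynonymous differences: 2 → different protein.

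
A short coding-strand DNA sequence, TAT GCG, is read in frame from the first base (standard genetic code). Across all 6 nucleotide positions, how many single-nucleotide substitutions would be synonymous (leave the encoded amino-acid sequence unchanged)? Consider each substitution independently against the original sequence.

Codon 1 (TAT, Tyr): 1 synonymous substitution.
Codon 2 (GCG, Ala): 3 synonymous substitutions.
Total: 1 + 3 = 4.

4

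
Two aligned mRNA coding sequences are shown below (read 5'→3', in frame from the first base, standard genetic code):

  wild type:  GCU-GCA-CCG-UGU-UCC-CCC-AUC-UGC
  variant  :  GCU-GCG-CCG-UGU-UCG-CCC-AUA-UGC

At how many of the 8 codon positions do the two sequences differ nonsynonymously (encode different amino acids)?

Codon 1: GCU Ala / GCU Ala — identical.
Codon 2: GCA Ala / GCG Ala — synonymous.
Codon 3: CCG Pro / CCG Pro — identical.
Codon 4: UGU Cys / UGU Cys — identical.
Codon 5: UCC Ser / UCG Ser — synonymous.
Codon 6: CCC Pro / CCC Pro — identical.
Codon 7: AUC Ile / AUA Ile — synonymous.
Codon 8: UGC Cys / UGC Cys — identical.
Nonsynonymous differences: 0.

0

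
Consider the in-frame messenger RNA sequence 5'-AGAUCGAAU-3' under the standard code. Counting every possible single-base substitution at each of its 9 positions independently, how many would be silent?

6

Codon 1 (AGA, Arg): 2 synonymous substitutions.
Codon 2 (UCG, Ser): 3 synonymous substitutions.
Codon 3 (AAU, Asn): 1 synonymous substitution.
Total: 2 + 3 + 1 = 6.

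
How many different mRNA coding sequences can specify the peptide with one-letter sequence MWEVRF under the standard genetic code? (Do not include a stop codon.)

96

Met: 1 codon.
Trp: 1 codon.
Glu: 2 codons.
Val: 4 codons.
Arg: 6 codons.
Phe: 2 codons.
1 × 1 × 2 × 4 × 6 × 2 = 96.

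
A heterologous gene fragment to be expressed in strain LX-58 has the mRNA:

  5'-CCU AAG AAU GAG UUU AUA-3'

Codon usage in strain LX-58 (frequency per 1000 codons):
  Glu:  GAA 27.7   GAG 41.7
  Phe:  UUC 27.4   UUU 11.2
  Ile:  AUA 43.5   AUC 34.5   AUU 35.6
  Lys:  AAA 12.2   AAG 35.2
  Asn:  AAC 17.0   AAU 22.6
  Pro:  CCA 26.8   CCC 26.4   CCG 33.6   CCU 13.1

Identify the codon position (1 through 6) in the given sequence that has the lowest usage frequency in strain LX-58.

Codon 1 CCU (Pro): 13.1 per 1000.
Codon 2 AAG (Lys): 35.2 per 1000.
Codon 3 AAU (Asn): 22.6 per 1000.
Codon 4 GAG (Glu): 41.7 per 1000.
Codon 5 UUU (Phe): 11.2 per 1000.
Codon 6 AUA (Ile): 43.5 per 1000.
Lowest frequency is 11.2 at codon 5.

5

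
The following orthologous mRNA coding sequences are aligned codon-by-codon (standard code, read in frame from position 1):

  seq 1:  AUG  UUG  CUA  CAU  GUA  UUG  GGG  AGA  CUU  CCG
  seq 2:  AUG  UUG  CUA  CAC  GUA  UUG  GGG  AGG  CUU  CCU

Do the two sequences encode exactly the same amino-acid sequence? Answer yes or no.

Codon 1: AUG Met / AUG Met — identical.
Codon 2: UUG Leu / UUG Leu — identical.
Codon 3: CUA Leu / CUA Leu — identical.
Codon 4: CAU His / CAC His — synonymous.
Codon 5: GUA Val / GUA Val — identical.
Codon 6: UUG Leu / UUG Leu — identical.
Codon 7: GGG Gly / GGG Gly — identical.
Codon 8: AGA Arg / AGG Arg — synonymous.
Codon 9: CUU Leu / CUU Leu — identical.
Codon 10: CCG Pro / CCU Pro — synonymous.
Nonsynonymous differences: 0 → same protein.

yes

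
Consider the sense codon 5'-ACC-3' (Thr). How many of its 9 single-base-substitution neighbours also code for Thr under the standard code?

Position 1: none → 0 synonymous.
Position 2: none → 0 synonymous.
Position 3: ACU, ACA, ACG → 3 synonymous.
Total: 0 + 0 + 3 = 3.

3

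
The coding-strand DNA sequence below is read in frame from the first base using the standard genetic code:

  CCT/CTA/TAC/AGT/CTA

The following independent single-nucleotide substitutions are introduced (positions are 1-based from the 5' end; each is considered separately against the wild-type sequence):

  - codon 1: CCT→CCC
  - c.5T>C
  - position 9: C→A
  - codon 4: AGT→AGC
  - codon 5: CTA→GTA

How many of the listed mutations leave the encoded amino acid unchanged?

Codon 1: CCT (Pro) → CCC (Pro) — synonymous.
Codon 2: CTA (Leu) → CCA (Pro) — missense.
Codon 3: TAC (Tyr) → TAA (Stop) — nonsense.
Codon 4: AGT (Ser) → AGC (Ser) — synonymous.
Codon 5: CTA (Leu) → GTA (Val) — missense.
Synonymous: 2 of 5.

2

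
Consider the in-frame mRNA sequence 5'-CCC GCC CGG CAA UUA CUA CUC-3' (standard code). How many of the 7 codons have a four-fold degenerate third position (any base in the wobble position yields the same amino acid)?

5

Codon 1 CCC (Pro): third position 4-fold.
Codon 2 GCC (Ala): third position 4-fold.
Codon 3 CGG (Arg): third position 4-fold.
Codon 4 CAA (Gln): third position 2-fold.
Codon 5 UUA (Leu): third position 2-fold.
Codon 6 CUA (Leu): third position 4-fold.
Codon 7 CUC (Leu): third position 4-fold.
Four-fold degenerate third positions: 5.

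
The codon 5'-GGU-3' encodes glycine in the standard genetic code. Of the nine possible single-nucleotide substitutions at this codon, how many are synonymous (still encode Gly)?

Position 1: none → 0 synonymous.
Position 2: none → 0 synonymous.
Position 3: GGC, GGA, GGG → 3 synonymous.
Total: 0 + 0 + 3 = 3.

3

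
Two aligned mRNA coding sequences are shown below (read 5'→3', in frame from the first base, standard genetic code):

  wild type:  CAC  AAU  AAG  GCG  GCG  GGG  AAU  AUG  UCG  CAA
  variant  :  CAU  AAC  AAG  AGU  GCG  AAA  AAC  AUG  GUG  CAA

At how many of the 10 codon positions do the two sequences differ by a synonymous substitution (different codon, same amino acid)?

Codon 1: CAC His / CAU His — synonymous.
Codon 2: AAU Asn / AAC Asn — synonymous.
Codon 3: AAG Lys / AAG Lys — identical.
Codon 4: GCG Ala / AGU Ser — nonsynonymous.
Codon 5: GCG Ala / GCG Ala — identical.
Codon 6: GGG Gly / AAA Lys — nonsynonymous.
Codon 7: AAU Asn / AAC Asn — synonymous.
Codon 8: AUG Met / AUG Met — identical.
Codon 9: UCG Ser / GUG Val — nonsynonymous.
Codon 10: CAA Gln / CAA Gln — identical.
Synonymous differences: 3.

3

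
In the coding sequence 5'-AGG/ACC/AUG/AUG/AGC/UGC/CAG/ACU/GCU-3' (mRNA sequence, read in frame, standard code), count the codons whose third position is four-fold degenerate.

Codon 1 AGG (Arg): third position 2-fold.
Codon 2 ACC (Thr): third position 4-fold.
Codon 3 AUG (Met): third position 1-fold.
Codon 4 AUG (Met): third position 1-fold.
Codon 5 AGC (Ser): third position 2-fold.
Codon 6 UGC (Cys): third position 2-fold.
Codon 7 CAG (Gln): third position 2-fold.
Codon 8 ACU (Thr): third position 4-fold.
Codon 9 GCU (Ala): third position 4-fold.
Four-fold degenerate third positions: 3.

3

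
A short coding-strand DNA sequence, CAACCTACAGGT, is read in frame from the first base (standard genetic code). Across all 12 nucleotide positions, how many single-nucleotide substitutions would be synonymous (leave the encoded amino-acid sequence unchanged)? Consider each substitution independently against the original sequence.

10

Codon 1 (CAA, Gln): 1 synonymous substitution.
Codon 2 (CCT, Pro): 3 synonymous substitutions.
Codon 3 (ACA, Thr): 3 synonymous substitutions.
Codon 4 (GGT, Gly): 3 synonymous substitutions.
Total: 1 + 3 + 3 + 3 = 10.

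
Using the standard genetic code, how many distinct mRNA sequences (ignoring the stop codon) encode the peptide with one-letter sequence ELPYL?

Glu: 2 codons.
Leu: 6 codons.
Pro: 4 codons.
Tyr: 2 codons.
Leu: 6 codons.
2 × 6 × 4 × 2 × 6 = 576.

576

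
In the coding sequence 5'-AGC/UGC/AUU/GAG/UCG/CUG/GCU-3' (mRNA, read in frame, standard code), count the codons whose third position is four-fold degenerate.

3

Codon 1 AGC (Ser): third position 2-fold.
Codon 2 UGC (Cys): third position 2-fold.
Codon 3 AUU (Ile): third position 3-fold.
Codon 4 GAG (Glu): third position 2-fold.
Codon 5 UCG (Ser): third position 4-fold.
Codon 6 CUG (Leu): third position 4-fold.
Codon 7 GCU (Ala): third position 4-fold.
Four-fold degenerate third positions: 3.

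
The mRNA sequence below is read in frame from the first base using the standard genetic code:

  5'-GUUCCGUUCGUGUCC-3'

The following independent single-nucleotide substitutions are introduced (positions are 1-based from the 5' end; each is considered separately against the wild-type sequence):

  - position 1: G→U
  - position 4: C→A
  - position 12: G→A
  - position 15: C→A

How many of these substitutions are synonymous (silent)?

Codon 1: GUU (Val) → UUU (Phe) — missense.
Codon 2: CCG (Pro) → ACG (Thr) — missense.
Codon 4: GUG (Val) → GUA (Val) — synonymous.
Codon 5: UCC (Ser) → UCA (Ser) — synonymous.
Synonymous: 2 of 4.

2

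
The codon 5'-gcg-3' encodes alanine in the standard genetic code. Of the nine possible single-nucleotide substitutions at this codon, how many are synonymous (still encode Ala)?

Position 1: none → 0 synonymous.
Position 2: none → 0 synonymous.
Position 3: GCU, GCC, GCA → 3 synonymous.
Total: 0 + 0 + 3 = 3.

3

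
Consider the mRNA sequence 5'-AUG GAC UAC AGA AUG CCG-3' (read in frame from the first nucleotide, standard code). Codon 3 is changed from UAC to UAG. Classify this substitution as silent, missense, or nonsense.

nonsense

Position 9 falls in codon 3: UAC → Tyr.
After the substitution the codon is UAG → Stop.
The new codon is a stop codon, so this is a nonsense mutation.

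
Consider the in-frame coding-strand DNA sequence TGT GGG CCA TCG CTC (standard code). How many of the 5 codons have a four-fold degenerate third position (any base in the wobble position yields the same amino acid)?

Codon 1 TGT (Cys): third position 2-fold.
Codon 2 GGG (Gly): third position 4-fold.
Codon 3 CCA (Pro): third position 4-fold.
Codon 4 TCG (Ser): third position 4-fold.
Codon 5 CTC (Leu): third position 4-fold.
Four-fold degenerate third positions: 4.

4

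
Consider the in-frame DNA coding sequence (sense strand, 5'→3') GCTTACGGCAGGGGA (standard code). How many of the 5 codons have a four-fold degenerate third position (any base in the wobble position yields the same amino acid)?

Codon 1 GCT (Ala): third position 4-fold.
Codon 2 TAC (Tyr): third position 2-fold.
Codon 3 GGC (Gly): third position 4-fold.
Codon 4 AGG (Arg): third position 2-fold.
Codon 5 GGA (Gly): third position 4-fold.
Four-fold degenerate third positions: 3.

3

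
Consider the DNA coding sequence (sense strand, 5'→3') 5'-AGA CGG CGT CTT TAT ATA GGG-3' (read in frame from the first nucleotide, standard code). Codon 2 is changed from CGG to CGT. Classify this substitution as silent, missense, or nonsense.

Position 6 falls in codon 2: CGG → Arg.
After the substitution the codon is CGT → Arg.
Both encode Arg, so the change is synonymous.

silent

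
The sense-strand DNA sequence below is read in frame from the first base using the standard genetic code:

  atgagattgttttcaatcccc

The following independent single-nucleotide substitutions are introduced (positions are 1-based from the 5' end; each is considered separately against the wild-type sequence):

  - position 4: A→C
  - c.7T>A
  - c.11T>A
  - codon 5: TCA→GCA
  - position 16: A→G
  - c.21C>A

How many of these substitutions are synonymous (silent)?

2

Codon 2: AGA (Arg) → CGA (Arg) — synonymous.
Codon 3: TTG (Leu) → ATG (Met) — missense.
Codon 4: TTT (Phe) → TAT (Tyr) — missense.
Codon 5: TCA (Ser) → GCA (Ala) — missense.
Codon 6: ATC (Ile) → GTC (Val) — missense.
Codon 7: CCC (Pro) → CCA (Pro) — synonymous.
Synonymous: 2 of 6.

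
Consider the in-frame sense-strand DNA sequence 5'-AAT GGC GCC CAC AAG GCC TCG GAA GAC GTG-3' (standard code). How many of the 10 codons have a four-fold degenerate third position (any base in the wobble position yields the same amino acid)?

Codon 1 AAT (Asn): third position 2-fold.
Codon 2 GGC (Gly): third position 4-fold.
Codon 3 GCC (Ala): third position 4-fold.
Codon 4 CAC (His): third position 2-fold.
Codon 5 AAG (Lys): third position 2-fold.
Codon 6 GCC (Ala): third position 4-fold.
Codon 7 TCG (Ser): third position 4-fold.
Codon 8 GAA (Glu): third position 2-fold.
Codon 9 GAC (Asp): third position 2-fold.
Codon 10 GTG (Val): third position 4-fold.
Four-fold degenerate third positions: 5.

5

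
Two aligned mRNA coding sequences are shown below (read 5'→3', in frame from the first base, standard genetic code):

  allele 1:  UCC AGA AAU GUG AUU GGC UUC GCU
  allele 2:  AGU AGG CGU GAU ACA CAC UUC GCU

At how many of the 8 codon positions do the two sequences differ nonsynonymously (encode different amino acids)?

4

Codon 1: UCC Ser / AGU Ser — synonymous.
Codon 2: AGA Arg / AGG Arg — synonymous.
Codon 3: AAU Asn / CGU Arg — nonsynonymous.
Codon 4: GUG Val / GAU Asp — nonsynonymous.
Codon 5: AUU Ile / ACA Thr — nonsynonymous.
Codon 6: GGC Gly / CAC His — nonsynonymous.
Codon 7: UUC Phe / UUC Phe — identical.
Codon 8: GCU Ala / GCU Ala — identical.
Nonsynonymous differences: 4.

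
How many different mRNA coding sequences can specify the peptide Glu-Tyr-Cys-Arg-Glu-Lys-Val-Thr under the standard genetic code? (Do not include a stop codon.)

Glu: 2 codons.
Tyr: 2 codons.
Cys: 2 codons.
Arg: 6 codons.
Glu: 2 codons.
Lys: 2 codons.
Val: 4 codons.
Thr: 4 codons.
2 × 2 × 2 × 6 × 2 × 2 × 4 × 4 = 3072.

3072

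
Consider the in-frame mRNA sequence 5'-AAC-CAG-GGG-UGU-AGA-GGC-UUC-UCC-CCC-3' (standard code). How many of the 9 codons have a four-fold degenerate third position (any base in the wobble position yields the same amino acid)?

4

Codon 1 AAC (Asn): third position 2-fold.
Codon 2 CAG (Gln): third position 2-fold.
Codon 3 GGG (Gly): third position 4-fold.
Codon 4 UGU (Cys): third position 2-fold.
Codon 5 AGA (Arg): third position 2-fold.
Codon 6 GGC (Gly): third position 4-fold.
Codon 7 UUC (Phe): third position 2-fold.
Codon 8 UCC (Ser): third position 4-fold.
Codon 9 CCC (Pro): third position 4-fold.
Four-fold degenerate third positions: 4.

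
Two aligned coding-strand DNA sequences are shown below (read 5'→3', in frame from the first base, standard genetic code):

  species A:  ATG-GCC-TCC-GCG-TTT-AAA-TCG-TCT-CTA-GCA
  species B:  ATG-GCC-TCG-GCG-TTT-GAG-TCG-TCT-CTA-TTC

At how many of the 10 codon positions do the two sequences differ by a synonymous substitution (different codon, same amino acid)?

Codon 1: ATG Met / ATG Met — identical.
Codon 2: GCC Ala / GCC Ala — identical.
Codon 3: TCC Ser / TCG Ser — synonymous.
Codon 4: GCG Ala / GCG Ala — identical.
Codon 5: TTT Phe / TTT Phe — identical.
Codon 6: AAA Lys / GAG Glu — nonsynonymous.
Codon 7: TCG Ser / TCG Ser — identical.
Codon 8: TCT Ser / TCT Ser — identical.
Codon 9: CTA Leu / CTA Leu — identical.
Codon 10: GCA Ala / TTC Phe — nonsynonymous.
Synonymous differences: 1.

1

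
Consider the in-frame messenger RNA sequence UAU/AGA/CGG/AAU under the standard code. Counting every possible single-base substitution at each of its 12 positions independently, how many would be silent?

Codon 1 (UAU, Tyr): 1 synonymous substitution.
Codon 2 (AGA, Arg): 2 synonymous substitutions.
Codon 3 (CGG, Arg): 4 synonymous substitutions.
Codon 4 (AAU, Asn): 1 synonymous substitution.
Total: 1 + 2 + 4 + 1 = 8.

8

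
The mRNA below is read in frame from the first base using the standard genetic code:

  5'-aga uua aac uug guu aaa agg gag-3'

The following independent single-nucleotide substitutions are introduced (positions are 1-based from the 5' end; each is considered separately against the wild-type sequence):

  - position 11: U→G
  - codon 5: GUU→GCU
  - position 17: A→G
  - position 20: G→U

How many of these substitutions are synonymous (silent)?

Codon 4: UUG (Leu) → UGG (Trp) — missense.
Codon 5: GUU (Val) → GCU (Ala) — missense.
Codon 6: AAA (Lys) → AGA (Arg) — missense.
Codon 7: AGG (Arg) → AUG (Met) — missense.
Synonymous: 0 of 4.

0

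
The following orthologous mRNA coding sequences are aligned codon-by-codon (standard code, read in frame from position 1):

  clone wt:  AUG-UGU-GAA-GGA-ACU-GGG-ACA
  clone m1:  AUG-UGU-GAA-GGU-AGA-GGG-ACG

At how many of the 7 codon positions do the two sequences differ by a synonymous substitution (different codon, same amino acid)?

2

Codon 1: AUG Met / AUG Met — identical.
Codon 2: UGU Cys / UGU Cys — identical.
Codon 3: GAA Glu / GAA Glu — identical.
Codon 4: GGA Gly / GGU Gly — synonymous.
Codon 5: ACU Thr / AGA Arg — nonsynonymous.
Codon 6: GGG Gly / GGG Gly — identical.
Codon 7: ACA Thr / ACG Thr — synonymous.
Synonymous differences: 2.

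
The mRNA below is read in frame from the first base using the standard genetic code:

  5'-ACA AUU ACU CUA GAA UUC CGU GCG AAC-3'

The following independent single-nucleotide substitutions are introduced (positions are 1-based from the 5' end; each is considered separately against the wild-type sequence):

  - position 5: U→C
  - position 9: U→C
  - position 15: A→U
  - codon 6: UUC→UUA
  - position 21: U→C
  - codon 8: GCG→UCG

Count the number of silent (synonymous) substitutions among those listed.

2

Codon 2: AUU (Ile) → ACU (Thr) — missense.
Codon 3: ACU (Thr) → ACC (Thr) — synonymous.
Codon 5: GAA (Glu) → GAU (Asp) — missense.
Codon 6: UUC (Phe) → UUA (Leu) — missense.
Codon 7: CGU (Arg) → CGC (Arg) — synonymous.
Codon 8: GCG (Ala) → UCG (Ser) — missense.
Synonymous: 2 of 6.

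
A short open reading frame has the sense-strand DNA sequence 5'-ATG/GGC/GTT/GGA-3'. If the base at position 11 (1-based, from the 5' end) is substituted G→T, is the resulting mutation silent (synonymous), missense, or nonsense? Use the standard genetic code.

missense

Position 11 falls in codon 4: GGA → Gly.
After the substitution the codon is GTA → Val.
Gly ≠ Val, so this is a missense mutation.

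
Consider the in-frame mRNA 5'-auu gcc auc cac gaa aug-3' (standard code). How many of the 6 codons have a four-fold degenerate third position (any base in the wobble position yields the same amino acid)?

Codon 1 AUU (Ile): third position 3-fold.
Codon 2 GCC (Ala): third position 4-fold.
Codon 3 AUC (Ile): third position 3-fold.
Codon 4 CAC (His): third position 2-fold.
Codon 5 GAA (Glu): third position 2-fold.
Codon 6 AUG (Met): third position 1-fold.
Four-fold degenerate third positions: 1.

1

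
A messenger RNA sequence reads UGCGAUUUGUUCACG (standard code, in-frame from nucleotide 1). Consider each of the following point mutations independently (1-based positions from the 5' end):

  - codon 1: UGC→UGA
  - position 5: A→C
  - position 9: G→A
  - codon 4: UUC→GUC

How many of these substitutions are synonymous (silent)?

1

Codon 1: UGC (Cys) → UGA (Stop) — nonsense.
Codon 2: GAU (Asp) → GCU (Ala) — missense.
Codon 3: UUG (Leu) → UUA (Leu) — synonymous.
Codon 4: UUC (Phe) → GUC (Val) — missense.
Synonymous: 1 of 4.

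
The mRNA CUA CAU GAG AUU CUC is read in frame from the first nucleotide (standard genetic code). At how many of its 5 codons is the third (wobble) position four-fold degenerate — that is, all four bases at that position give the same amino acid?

Codon 1 CUA (Leu): third position 4-fold.
Codon 2 CAU (His): third position 2-fold.
Codon 3 GAG (Glu): third position 2-fold.
Codon 4 AUU (Ile): third position 3-fold.
Codon 5 CUC (Leu): third position 4-fold.
Four-fold degenerate third positions: 2.

2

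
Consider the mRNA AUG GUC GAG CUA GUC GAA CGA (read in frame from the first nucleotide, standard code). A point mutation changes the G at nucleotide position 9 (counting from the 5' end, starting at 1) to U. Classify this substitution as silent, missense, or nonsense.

missense

Position 9 falls in codon 3: GAG → Glu.
After the substitution the codon is GAU → Asp.
Glu ≠ Asp, so this is a missense mutation.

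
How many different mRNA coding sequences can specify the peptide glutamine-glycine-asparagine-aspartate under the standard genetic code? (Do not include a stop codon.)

32

Gln: 2 codons.
Gly: 4 codons.
Asn: 2 codons.
Asp: 2 codons.
2 × 4 × 2 × 2 = 32.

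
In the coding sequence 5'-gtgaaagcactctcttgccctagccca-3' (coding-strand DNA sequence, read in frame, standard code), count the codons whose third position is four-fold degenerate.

Codon 1 GTG (Val): third position 4-fold.
Codon 2 AAA (Lys): third position 2-fold.
Codon 3 GCA (Ala): third position 4-fold.
Codon 4 CTC (Leu): third position 4-fold.
Codon 5 TCT (Ser): third position 4-fold.
Codon 6 TGC (Cys): third position 2-fold.
Codon 7 CCT (Pro): third position 4-fold.
Codon 8 AGC (Ser): third position 2-fold.
Codon 9 CCA (Pro): third position 4-fold.
Four-fold degenerate third positions: 6.

6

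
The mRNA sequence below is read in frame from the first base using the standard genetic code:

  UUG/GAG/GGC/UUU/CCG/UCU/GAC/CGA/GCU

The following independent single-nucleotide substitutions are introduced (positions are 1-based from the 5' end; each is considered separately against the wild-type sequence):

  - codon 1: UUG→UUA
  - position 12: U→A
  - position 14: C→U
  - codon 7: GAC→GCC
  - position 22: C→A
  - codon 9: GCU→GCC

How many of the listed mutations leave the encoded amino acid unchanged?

Codon 1: UUG (Leu) → UUA (Leu) — synonymous.
Codon 4: UUU (Phe) → UUA (Leu) — missense.
Codon 5: CCG (Pro) → CUG (Leu) — missense.
Codon 7: GAC (Asp) → GCC (Ala) — missense.
Codon 8: CGA (Arg) → AGA (Arg) — synonymous.
Codon 9: GCU (Ala) → GCC (Ala) — synonymous.
Synonymous: 3 of 6.

3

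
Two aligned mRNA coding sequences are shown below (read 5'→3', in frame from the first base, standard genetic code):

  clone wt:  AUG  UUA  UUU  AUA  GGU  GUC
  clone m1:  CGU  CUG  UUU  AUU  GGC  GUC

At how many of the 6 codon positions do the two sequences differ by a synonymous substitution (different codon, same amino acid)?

3

Codon 1: AUG Met / CGU Arg — nonsynonymous.
Codon 2: UUA Leu / CUG Leu — synonymous.
Codon 3: UUU Phe / UUU Phe — identical.
Codon 4: AUA Ile / AUU Ile — synonymous.
Codon 5: GGU Gly / GGC Gly — synonymous.
Codon 6: GUC Val / GUC Val — identical.
Synonymous differences: 3.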